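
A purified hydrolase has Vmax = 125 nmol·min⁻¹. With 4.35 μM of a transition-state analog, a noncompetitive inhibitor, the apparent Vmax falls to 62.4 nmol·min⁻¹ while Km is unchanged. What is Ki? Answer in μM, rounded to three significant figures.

Noncompetitive: Vmax,app = Vmax/α with α = 1 + [I]/Ki.
α = Vmax/Vmax,app = 125/62.4 = 2.003.
Since α = 1 + [I]/Ki, [I]/Ki = 2.003 − 1 = 1.003 and Ki = 4.35/1.003 = 4.34 μM.

4.34 μM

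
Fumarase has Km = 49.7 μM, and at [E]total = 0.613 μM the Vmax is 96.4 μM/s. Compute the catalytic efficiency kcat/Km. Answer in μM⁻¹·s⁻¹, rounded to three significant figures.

kcat = Vmax/[E]total = 96.4/0.613 = 157 s⁻¹.
kcat/Km = 157/49.7 = 3.16 μM⁻¹·s⁻¹.

3.16 μM⁻¹·s⁻¹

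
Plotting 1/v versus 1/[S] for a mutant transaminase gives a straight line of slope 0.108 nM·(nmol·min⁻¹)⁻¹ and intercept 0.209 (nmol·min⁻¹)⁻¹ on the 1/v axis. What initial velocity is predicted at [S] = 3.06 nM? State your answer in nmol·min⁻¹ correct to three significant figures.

The y-intercept is 1/Vmax, so Vmax = 1/0.209 = 4.78 nmol·min⁻¹.
The slope is Km/Vmax, so Km = 0.108 × 4.78 = 0.517 nM.
Then v = 4.78 × 3.06/(0.517 + 3.06) = 4.09 nmol·min⁻¹.

4.09 nmol·min⁻¹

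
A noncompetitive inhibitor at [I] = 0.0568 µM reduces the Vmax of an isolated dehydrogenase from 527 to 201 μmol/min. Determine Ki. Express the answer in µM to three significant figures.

0.0350 µM

Noncompetitive: Vmax,app = Vmax/α with α = 1 + [I]/Ki.
α = Vmax/Vmax,app = 527/201 = 2.622.
Since α = 1 + [I]/Ki, [I]/Ki = 2.622 − 1 = 1.622 and Ki = 0.0568/1.622 = 0.0350 µM.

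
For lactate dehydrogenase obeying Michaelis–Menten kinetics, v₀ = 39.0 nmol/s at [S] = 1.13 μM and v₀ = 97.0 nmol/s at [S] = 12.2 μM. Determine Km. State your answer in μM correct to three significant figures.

2.18 μM

From v = Vmax[S]/(Km+[S]), each point gives Vmax = v(Km+[S])/[S].
Equating: 39.0(Km+1.13)/1.13 = 97.0(Km+12.2)/12.2.
34.51·Km + 39.0 = 7.951·Km + 97.0, so (34.51 − 7.951)·Km = 97.0 − 39.0.
Km = 58.00/26.56 = 2.18 μM; then Vmax = 39.0(2.18+1.13)/1.13 = 114 nmol/s.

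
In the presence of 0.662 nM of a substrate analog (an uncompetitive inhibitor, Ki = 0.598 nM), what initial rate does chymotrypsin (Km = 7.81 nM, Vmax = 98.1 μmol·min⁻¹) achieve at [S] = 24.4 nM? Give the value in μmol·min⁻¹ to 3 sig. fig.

With α = 1 + [I]/Ki = 1 + 0.662/0.598 = 2.107, the uncompetitive rate law is v = (Vmax/α)·[S] / (Km/α + [S]).
v = (98.1/2.107)×24.4 / (7.81/2.107 + 24.4) = 1136/28.11 = 40.4 μmol·min⁻¹.

40.4 μmol·min⁻¹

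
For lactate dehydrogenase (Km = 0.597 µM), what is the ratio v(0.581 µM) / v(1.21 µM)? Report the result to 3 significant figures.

0.737

The fractional saturations are [S]/(Km+[S]) = 1.21/1.807 = 0.6696 and 0.581/1.178 = 0.4932.
v₂/v₁ is just their ratio: 0.4932/0.6696 = 0.737.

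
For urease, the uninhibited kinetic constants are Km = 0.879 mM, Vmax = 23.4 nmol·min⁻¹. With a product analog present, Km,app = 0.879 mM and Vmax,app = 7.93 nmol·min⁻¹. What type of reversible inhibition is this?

noncompetitive

Vmax decreases (23.4 → 7.93 nmol·min⁻¹) while Km is unchanged — pure noncompetitive inhibition.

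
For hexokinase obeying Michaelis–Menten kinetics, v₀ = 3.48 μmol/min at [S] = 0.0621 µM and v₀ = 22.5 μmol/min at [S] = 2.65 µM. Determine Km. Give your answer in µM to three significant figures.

In reciprocal form, 1/v = (Km/Vmax)·(1/[S]) + 1/Vmax. The two points give (1/[S], 1/v) = (16.10, 0.2874) and (0.3774, 0.04444).
Slope = (0.2874 − 0.04444)/(16.10 − 0.3774) = 0.01545; intercept = 0.2874 − 0.01545×16.10 = 0.03862.
Vmax = 1/intercept = 25.9 μmol/min; Km = slope × Vmax = 0.01545 × 25.9 = 0.400 µM.

0.400 µM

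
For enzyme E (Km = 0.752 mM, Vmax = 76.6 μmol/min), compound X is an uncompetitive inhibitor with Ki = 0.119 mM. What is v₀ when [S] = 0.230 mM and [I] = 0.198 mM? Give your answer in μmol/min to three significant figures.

α = 1 + [I]/Ki = 1 + 0.198/0.119 = 2.664.
For an uncompetitive inhibitor, both parameters are divided by α, giving Vmax/α and Km/α: Km,app = 0.282 mM, Vmax,app = 28.8 μmol/min.
v = Vmax,app·[S]/(Km,app + [S]) = 28.8 × 0.230/(0.282 + 0.230) = 12.9 μmol/min.

12.9 μmol/min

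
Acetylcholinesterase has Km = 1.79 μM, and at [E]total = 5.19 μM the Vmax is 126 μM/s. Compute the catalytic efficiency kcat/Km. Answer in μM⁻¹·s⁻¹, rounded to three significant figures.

kcat = Vmax/[E]total = 126/5.19 = 24.3 s⁻¹.
kcat/Km = 24.3/1.79 = 13.6 μM⁻¹·s⁻¹.

13.6 μM⁻¹·s⁻¹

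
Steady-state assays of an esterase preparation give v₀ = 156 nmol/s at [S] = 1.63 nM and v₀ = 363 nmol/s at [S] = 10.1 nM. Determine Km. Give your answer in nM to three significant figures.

3.46 nM

In reciprocal form, 1/v = (Km/Vmax)·(1/[S]) + 1/Vmax. The two points give (1/[S], 1/v) = (0.6135, 0.006410) and (0.09901, 0.002755).
Slope = (0.006410 − 0.002755)/(0.6135 − 0.09901) = 0.007105; intercept = 0.006410 − 0.007105×0.6135 = 0.002051.
Vmax = 1/intercept = 487 nmol/s; Km = slope × Vmax = 0.007105 × 487 = 3.46 nM.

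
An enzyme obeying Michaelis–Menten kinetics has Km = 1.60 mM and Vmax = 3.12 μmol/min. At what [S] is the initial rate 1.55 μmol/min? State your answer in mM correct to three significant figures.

The required fractional saturation is v/Vmax = 1.55/3.12 = 0.4968.
Then [S]/(Km+[S]) = 0.4968 ⇒ [S] = 1.60 × 0.4968/(1 − 0.4968) = 1.58 mM.

1.58 mM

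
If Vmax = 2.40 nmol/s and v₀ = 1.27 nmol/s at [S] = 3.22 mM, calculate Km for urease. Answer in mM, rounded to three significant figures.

2.87 mM

From v = Vmax[S]/(Km+[S]), Km = [S](Vmax − v)/v.
Km = 3.22 × (2.40 − 1.27) / 1.27 = 3.639/1.27 = 2.87 mM.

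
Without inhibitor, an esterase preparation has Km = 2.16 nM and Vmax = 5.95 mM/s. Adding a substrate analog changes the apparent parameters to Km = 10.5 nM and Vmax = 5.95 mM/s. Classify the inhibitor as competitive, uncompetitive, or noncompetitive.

competitive

Km increases (2.16 → 10.5 nM) while Vmax is unchanged — the hallmark of competitive inhibition.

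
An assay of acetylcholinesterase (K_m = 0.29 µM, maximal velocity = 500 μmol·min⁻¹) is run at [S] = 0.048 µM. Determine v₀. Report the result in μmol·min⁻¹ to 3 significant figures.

71.0 μmol·min⁻¹

v = Vmax·[S]/(Km + [S]) = 500 × 0.048 / (0.29 + 0.048)
  = 24.00 / 0.3380 = 71.0 μmol·min⁻¹.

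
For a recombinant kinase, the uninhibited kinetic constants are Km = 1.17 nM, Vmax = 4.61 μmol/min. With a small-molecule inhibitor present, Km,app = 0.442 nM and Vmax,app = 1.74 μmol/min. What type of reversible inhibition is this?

uncompetitive

Both Km and Vmax decrease by the same factor (~2.65-fold) — characteristic of uncompetitive inhibition.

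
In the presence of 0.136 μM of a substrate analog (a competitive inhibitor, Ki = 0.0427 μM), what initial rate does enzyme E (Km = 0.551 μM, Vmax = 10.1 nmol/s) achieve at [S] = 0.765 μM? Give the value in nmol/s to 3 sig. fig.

α = 1 + [I]/Ki = 1 + 0.136/0.0427 = 4.185.
For a competitive inhibitor, Vmax is unchanged and the apparent Km becomes α·Km: Km,app = 2.31 μM, Vmax,app = 10.1 nmol/s.
v = Vmax,app·[S]/(Km,app + [S]) = 10.1 × 0.765/(2.31 + 0.765) = 2.52 nmol/s.

2.52 nmol/s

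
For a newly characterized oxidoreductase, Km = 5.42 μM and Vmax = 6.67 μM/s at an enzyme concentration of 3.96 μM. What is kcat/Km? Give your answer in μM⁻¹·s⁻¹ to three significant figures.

0.311 μM⁻¹·s⁻¹

kcat = Vmax/[E]total = 6.67/3.96 = 1.68 s⁻¹.
kcat/Km = 1.68/5.42 = 0.311 μM⁻¹·s⁻¹.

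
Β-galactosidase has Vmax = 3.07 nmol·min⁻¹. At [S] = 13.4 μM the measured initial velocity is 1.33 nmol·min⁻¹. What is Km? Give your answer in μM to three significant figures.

17.5 μM

v/Vmax = 1.33/3.07 = 0.4332 = [S]/(Km+[S]).
So Km + [S] = [S]/0.4332 = 30.93 μM, giving Km = 30.93 − 13.4 = 17.5 μM.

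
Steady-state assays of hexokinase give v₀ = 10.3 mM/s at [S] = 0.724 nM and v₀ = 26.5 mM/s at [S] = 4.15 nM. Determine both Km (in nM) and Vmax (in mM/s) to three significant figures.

From v = Vmax[S]/(Km+[S]), each point gives Vmax = v(Km+[S])/[S].
Equating: 10.3(Km+0.724)/0.724 = 26.5(Km+4.15)/4.15.
14.23·Km + 10.3 = 6.386·Km + 26.5, so (14.23 − 6.386)·Km = 26.5 − 10.3.
Km = 16.20/7.841 = 2.07 nM; then Vmax = 10.3(2.07+0.724)/0.724 = 39.7 mM/s.

Km = 2.07 nM; Vmax = 39.7 mM/s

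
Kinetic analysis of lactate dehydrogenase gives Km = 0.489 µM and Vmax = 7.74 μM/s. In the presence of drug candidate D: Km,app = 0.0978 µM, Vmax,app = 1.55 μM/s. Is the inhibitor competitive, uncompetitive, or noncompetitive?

uncompetitive

Both Km and Vmax decrease by the same factor (~5.00-fold) — characteristic of uncompetitive inhibition.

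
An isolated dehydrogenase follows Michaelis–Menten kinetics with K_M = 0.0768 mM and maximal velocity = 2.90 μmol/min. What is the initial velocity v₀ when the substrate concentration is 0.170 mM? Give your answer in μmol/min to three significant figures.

2.00 μmol/min

[S]/(Km+[S]) = 0.170/0.2468 = 0.6888, the fractional saturation.
v = 0.6888 × Vmax = 0.6888 × 2.90 = 2.00 μmol/min.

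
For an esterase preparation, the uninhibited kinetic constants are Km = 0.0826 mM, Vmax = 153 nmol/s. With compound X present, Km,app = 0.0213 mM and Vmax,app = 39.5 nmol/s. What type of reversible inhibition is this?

uncompetitive

Both Km and Vmax decrease by the same factor (~3.87-fold) — characteristic of uncompetitive inhibition.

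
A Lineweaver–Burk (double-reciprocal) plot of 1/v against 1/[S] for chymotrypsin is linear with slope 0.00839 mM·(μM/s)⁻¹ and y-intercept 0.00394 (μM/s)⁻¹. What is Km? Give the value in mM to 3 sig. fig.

y-intercept = 1/Vmax ⇒ Vmax = 254 μM/s; slope = Km/Vmax ⇒ Km = slope × Vmax.
Km = 0.00839 × 254 = 2.13 mM.

2.13 mM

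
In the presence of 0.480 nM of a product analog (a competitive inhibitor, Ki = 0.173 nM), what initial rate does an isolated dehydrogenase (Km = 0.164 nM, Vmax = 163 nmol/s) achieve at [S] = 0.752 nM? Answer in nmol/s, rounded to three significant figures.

89.4 nmol/s

With α = 1 + [I]/Ki = 1 + 0.480/0.173 = 3.775, the competitive rate law is v = Vmax[S] / (αKm + [S]).
v = 163×0.752 / (3.775×0.164 + 0.752) = 122.6/1.371 = 89.4 nmol/s.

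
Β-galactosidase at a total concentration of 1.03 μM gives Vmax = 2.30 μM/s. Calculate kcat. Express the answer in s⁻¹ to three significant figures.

2.23 s⁻¹

kcat = Vmax/[E]total = 2.30 μM/s / 1.03 μM = 2.23 s⁻¹.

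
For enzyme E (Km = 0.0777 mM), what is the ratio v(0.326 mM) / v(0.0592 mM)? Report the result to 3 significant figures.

The fractional saturations are [S]/(Km+[S]) = 0.0592/0.1369 = 0.4324 and 0.326/0.4037 = 0.8075.
v₂/v₁ is just their ratio: 0.8075/0.4324 = 1.87.

1.87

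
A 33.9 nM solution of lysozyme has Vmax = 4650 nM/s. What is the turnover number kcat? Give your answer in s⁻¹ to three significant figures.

137 s⁻¹

kcat = Vmax/[E]total = 4650 nM/s / 33.9 nM = 137 s⁻¹.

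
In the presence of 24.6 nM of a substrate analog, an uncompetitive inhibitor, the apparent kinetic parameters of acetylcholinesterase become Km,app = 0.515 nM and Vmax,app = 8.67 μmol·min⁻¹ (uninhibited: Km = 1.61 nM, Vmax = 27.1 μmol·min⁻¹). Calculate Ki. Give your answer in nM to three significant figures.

11.6 nM

Uncompetitive: Vmax,app = Vmax/α (and Km,app = Km/α) with α = 1 + [I]/Ki.
α = Vmax/Vmax,app = 27.1/8.67 = 3.126.
Ki = [I]/(α − 1) = 24.6/2.126 = 11.6 nM.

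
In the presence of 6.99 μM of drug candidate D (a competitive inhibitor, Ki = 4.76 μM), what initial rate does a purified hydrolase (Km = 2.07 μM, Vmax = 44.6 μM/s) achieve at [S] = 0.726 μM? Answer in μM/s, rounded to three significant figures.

α = 1 + [I]/Ki = 1 + 6.99/4.76 = 2.468.
For a competitive inhibitor, Vmax is unchanged and the apparent Km becomes α·Km: Km,app = 5.11 μM, Vmax,app = 44.6 μM/s.
v = Vmax,app·[S]/(Km,app + [S]) = 44.6 × 0.726/(5.11 + 0.726) = 5.55 μM/s.

5.55 μM/s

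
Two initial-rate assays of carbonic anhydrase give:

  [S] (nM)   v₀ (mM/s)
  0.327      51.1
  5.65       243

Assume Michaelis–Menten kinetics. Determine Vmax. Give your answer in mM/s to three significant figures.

316 mM/s

From v = Vmax[S]/(Km+[S]), each point gives Vmax = v(Km+[S])/[S].
Equating: 51.1(Km+0.327)/0.327 = 243(Km+5.65)/5.65.
156.3·Km + 51.1 = 43.01·Km + 243, so (156.3 − 43.01)·Km = 243 − 51.1.
Km = 191.9/113.3 = 1.69 nM; then Vmax = 51.1(1.69+0.327)/0.327 = 316 mM/s.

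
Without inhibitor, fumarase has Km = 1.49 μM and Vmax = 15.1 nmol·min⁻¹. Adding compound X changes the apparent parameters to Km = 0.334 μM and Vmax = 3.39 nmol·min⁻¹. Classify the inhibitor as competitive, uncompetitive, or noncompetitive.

Both Km and Vmax decrease by the same factor (~4.46-fold) — characteristic of uncompetitive inhibition.

uncompetitive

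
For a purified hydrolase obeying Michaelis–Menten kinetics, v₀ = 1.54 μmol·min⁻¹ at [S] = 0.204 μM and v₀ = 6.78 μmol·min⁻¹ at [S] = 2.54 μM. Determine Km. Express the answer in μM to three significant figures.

1.07 μM

From v = Vmax[S]/(Km+[S]), each point gives Vmax = v(Km+[S])/[S].
Equating: 1.54(Km+0.204)/0.204 = 6.78(Km+2.54)/2.54.
7.549·Km + 1.54 = 2.669·Km + 6.78, so (7.549 − 2.669)·Km = 6.78 − 1.54.
Km = 5.240/4.880 = 1.07 μM; then Vmax = 1.54(1.07+0.204)/0.204 = 9.65 μmol·min⁻¹.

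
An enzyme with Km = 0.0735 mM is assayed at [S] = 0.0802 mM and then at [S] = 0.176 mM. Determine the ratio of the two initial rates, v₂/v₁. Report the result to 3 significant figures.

1.35

The fractional saturations are [S]/(Km+[S]) = 0.0802/0.1537 = 0.5218 and 0.176/0.2495 = 0.7054.
v₂/v₁ is just their ratio: 0.7054/0.5218 = 1.35.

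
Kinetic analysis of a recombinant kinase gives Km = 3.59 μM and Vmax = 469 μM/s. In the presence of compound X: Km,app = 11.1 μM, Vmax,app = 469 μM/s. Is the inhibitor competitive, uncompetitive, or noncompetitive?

Km increases (3.59 → 11.1 μM) while Vmax is unchanged — the hallmark of competitive inhibition.

competitive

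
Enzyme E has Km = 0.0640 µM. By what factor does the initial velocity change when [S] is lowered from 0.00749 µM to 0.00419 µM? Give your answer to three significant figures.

The fractional saturations are [S]/(Km+[S]) = 0.00749/0.07149 = 0.1048 and 0.00419/0.06819 = 0.06145.
v₂/v₁ is just their ratio: 0.06145/0.1048 = 0.586.

0.586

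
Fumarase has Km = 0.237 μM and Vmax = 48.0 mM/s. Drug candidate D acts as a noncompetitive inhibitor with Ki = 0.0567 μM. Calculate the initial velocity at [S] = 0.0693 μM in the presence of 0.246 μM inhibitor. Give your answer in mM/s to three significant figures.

2.03 mM/s

With α = 1 + [I]/Ki = 1 + 0.246/0.0567 = 5.339, the noncompetitive rate law is v = (Vmax/α)·[S] / (Km + [S]).
v = (48.0/5.339)×0.0693 / (0.237 + 0.0693) = 0.6231/0.3063 = 2.03 mM/s.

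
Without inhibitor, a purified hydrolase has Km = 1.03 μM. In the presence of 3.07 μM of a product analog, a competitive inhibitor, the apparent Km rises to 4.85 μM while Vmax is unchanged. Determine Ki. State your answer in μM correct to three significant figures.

Competitive: Km,app = α·Km with α = 1 + [I]/Ki.
α = Km,app/Km = 4.85/1.03 = 4.709.
Since α = 1 + [I]/Ki, [I]/Ki = 4.709 − 1 = 3.709 and Ki = 3.07/3.709 = 0.828 μM.

0.828 μM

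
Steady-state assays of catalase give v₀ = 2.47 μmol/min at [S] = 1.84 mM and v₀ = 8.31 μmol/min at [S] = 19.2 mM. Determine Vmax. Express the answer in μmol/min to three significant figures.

In reciprocal form, 1/v = (Km/Vmax)·(1/[S]) + 1/Vmax. The two points give (1/[S], 1/v) = (0.5435, 0.4049) and (0.05208, 0.1203).
Slope = (0.4049 − 0.1203)/(0.5435 − 0.05208) = 0.5790; intercept = 0.4049 − 0.5790×0.5435 = 0.09018.
Vmax = 1/intercept = 11.1 μmol/min; Km = slope × Vmax = 0.5790 × 11.1 = 6.42 mM.

11.1 μmol/min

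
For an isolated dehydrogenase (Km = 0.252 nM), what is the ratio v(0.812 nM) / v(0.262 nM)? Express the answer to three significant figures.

Since Vmax cancels, v₂/v₁ = [S]₂(Km+[S]₁) / [S]₁(Km+[S]₂).
= 0.812×(0.252+0.262) / (0.262×(0.252+0.812)) = 0.4174/0.2788 = 1.50.

1.50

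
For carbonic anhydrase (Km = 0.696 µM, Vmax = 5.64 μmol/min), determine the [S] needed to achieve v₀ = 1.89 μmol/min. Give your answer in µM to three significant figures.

Rearranging v = Vmax[S]/(Km+[S]) gives [S] = Km·v/(Vmax − v).
[S] = 0.696 × 1.89 / (5.64 − 1.89) = 1.315/3.750 = 0.351 µM.

0.351 µM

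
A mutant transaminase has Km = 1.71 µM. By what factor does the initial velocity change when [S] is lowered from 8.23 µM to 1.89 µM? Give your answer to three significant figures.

Since Vmax cancels, v₂/v₁ = [S]₂(Km+[S]₁) / [S]₁(Km+[S]₂).
= 1.89×(1.71+8.23) / (8.23×(1.71+1.89)) = 18.79/29.63 = 0.634.

0.634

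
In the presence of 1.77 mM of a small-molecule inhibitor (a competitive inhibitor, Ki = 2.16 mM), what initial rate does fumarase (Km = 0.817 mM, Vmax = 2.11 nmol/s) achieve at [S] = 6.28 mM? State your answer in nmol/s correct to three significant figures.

1.71 nmol/s

With α = 1 + [I]/Ki = 1 + 1.77/2.16 = 1.819, the competitive rate law is v = Vmax[S] / (αKm + [S]).
v = 2.11×6.28 / (1.819×0.817 + 6.28) = 13.25/7.766 = 1.71 nmol/s.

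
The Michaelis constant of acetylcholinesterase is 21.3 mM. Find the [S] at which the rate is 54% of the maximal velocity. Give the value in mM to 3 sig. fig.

25.0 mM

v/Vmax = [S]/(Km+[S]) = 0.54, so [S] = Km·0.54/(1 − 0.54) = 21.3 × 1.174.
[S] = 25.0 mM.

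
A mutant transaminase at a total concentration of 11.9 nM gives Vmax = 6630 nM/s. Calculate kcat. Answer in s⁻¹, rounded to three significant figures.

kcat = Vmax/[E]total = 6630 nM/s / 11.9 nM = 557 s⁻¹.

557 s⁻¹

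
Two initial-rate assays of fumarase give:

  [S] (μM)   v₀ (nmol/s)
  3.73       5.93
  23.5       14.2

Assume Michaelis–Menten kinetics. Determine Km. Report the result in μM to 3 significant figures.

8.39 μM

In reciprocal form, 1/v = (Km/Vmax)·(1/[S]) + 1/Vmax. The two points give (1/[S], 1/v) = (0.2681, 0.1686) and (0.04255, 0.07042).
Slope = (0.1686 − 0.07042)/(0.2681 − 0.04255) = 0.4354; intercept = 0.1686 − 0.4354×0.2681 = 0.05189.
Vmax = 1/intercept = 19.3 nmol/s; Km = slope × Vmax = 0.4354 × 19.3 = 8.39 μM.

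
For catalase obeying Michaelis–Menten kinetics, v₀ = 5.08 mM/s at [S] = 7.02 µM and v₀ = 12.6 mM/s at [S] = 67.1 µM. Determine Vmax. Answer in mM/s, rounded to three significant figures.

From v = Vmax[S]/(Km+[S]), each point gives Vmax = v(Km+[S])/[S].
Equating: 5.08(Km+7.02)/7.02 = 12.6(Km+67.1)/67.1.
0.7236·Km + 5.08 = 0.1878·Km + 12.6, so (0.7236 − 0.1878)·Km = 12.6 − 5.08.
Km = 7.520/0.5359 = 14.0 µM; then Vmax = 5.08(14.0+7.02)/7.02 = 15.2 mM/s.

15.2 mM/s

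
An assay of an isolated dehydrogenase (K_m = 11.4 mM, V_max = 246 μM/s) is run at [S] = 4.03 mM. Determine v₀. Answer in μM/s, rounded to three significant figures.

64.3 μM/s

[S]/(Km+[S]) = 4.03/15.43 = 0.2612, the fractional saturation.
v = 0.2612 × Vmax = 0.2612 × 246 = 64.3 μM/s.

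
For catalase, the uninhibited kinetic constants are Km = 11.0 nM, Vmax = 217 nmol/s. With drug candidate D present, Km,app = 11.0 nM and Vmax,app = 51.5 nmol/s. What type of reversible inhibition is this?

Vmax decreases (217 → 51.5 nmol/s) while Km is unchanged — pure noncompetitive inhibition.

noncompetitive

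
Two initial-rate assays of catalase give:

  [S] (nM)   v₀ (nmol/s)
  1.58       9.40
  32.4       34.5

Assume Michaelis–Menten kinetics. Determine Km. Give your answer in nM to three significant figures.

5.14 nM

In reciprocal form, 1/v = (Km/Vmax)·(1/[S]) + 1/Vmax. The two points give (1/[S], 1/v) = (0.6329, 0.1064) and (0.03086, 0.02899).
Slope = (0.1064 − 0.02899)/(0.6329 − 0.03086) = 0.1286; intercept = 0.1064 − 0.1286×0.6329 = 0.02502.
Vmax = 1/intercept = 40.0 nmol/s; Km = slope × Vmax = 0.1286 × 40.0 = 5.14 nM.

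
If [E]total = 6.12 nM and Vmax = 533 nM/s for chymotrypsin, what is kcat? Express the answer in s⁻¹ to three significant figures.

kcat = Vmax/[E]total = 533 nM/s / 6.12 nM = 87.1 s⁻¹.

87.1 s⁻¹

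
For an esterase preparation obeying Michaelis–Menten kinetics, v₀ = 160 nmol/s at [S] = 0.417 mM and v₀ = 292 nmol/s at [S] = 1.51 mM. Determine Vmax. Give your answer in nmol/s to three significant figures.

426 nmol/s

From v = Vmax[S]/(Km+[S]), each point gives Vmax = v(Km+[S])/[S].
Equating: 160(Km+0.417)/0.417 = 292(Km+1.51)/1.51.
383.7·Km + 160 = 193.4·Km + 292, so (383.7 − 193.4)·Km = 292 − 160.
Km = 132.0/190.3 = 0.694 mM; then Vmax = 160(0.694+0.417)/0.417 = 426 nmol/s.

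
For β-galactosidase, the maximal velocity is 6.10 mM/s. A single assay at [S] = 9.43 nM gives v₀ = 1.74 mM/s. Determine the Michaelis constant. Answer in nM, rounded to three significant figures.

v/Vmax = 1.74/6.10 = 0.2852 = [S]/(Km+[S]).
So Km + [S] = [S]/0.2852 = 33.06 nM, giving Km = 33.06 − 9.43 = 23.6 nM.

23.6 nM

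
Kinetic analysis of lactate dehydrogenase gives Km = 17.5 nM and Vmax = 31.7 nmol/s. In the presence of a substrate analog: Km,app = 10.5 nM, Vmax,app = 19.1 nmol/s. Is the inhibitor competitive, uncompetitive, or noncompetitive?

uncompetitive

Both Km and Vmax decrease by the same factor (~1.66-fold) — characteristic of uncompetitive inhibition.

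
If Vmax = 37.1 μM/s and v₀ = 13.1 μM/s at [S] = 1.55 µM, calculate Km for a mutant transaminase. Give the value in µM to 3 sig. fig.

v/Vmax = 13.1/37.1 = 0.3531 = [S]/(Km+[S]).
So Km + [S] = [S]/0.3531 = 4.390 µM, giving Km = 4.390 − 1.55 = 2.84 µM.

2.84 µM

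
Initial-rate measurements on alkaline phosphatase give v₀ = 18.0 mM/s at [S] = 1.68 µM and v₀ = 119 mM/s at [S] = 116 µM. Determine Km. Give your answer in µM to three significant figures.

In reciprocal form, 1/v = (Km/Vmax)·(1/[S]) + 1/Vmax. The two points give (1/[S], 1/v) = (0.5952, 0.05556) and (0.008621, 0.008403).
Slope = (0.05556 − 0.008403)/(0.5952 − 0.008621) = 0.08038; intercept = 0.05556 − 0.08038×0.5952 = 0.007710.
Vmax = 1/intercept = 130 mM/s; Km = slope × Vmax = 0.08038 × 130 = 10.4 µM.

10.4 µM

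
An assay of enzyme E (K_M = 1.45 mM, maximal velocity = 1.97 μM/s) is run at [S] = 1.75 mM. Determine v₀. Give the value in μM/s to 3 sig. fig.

v = Vmax·[S]/(Km + [S]) = 1.97 × 1.75 / (1.45 + 1.75)
  = 3.448 / 3.200 = 1.08 μM/s.

1.08 μM/s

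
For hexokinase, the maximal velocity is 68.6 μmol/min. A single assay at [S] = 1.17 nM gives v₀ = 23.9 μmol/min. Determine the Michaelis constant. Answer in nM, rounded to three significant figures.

2.19 nM

From v = Vmax[S]/(Km+[S]), Km = [S](Vmax − v)/v.
Km = 1.17 × (68.6 − 23.9) / 23.9 = 52.30/23.9 = 2.19 nM.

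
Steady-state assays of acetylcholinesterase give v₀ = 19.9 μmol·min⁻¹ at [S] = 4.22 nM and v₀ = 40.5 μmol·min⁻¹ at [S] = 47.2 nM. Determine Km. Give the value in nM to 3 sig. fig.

From v = Vmax[S]/(Km+[S]), each point gives Vmax = v(Km+[S])/[S].
Equating: 19.9(Km+4.22)/4.22 = 40.5(Km+47.2)/47.2.
4.716·Km + 19.9 = 0.8581·Km + 40.5, so (4.716 − 0.8581)·Km = 40.5 − 19.9.
Km = 20.60/3.858 = 5.34 nM; then Vmax = 19.9(5.34+4.22)/4.22 = 45.1 μmol·min⁻¹.

5.34 nM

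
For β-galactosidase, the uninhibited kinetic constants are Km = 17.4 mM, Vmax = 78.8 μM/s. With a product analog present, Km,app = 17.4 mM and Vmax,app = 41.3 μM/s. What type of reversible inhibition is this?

noncompetitive

Vmax decreases (78.8 → 41.3 μM/s) while Km is unchanged — pure noncompetitive inhibition.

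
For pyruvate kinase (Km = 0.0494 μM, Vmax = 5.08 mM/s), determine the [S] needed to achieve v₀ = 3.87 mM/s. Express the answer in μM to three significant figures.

Rearranging v = Vmax[S]/(Km+[S]) gives [S] = Km·v/(Vmax − v).
[S] = 0.0494 × 3.87 / (5.08 − 3.87) = 0.1912/1.210 = 0.158 μM.

0.158 μM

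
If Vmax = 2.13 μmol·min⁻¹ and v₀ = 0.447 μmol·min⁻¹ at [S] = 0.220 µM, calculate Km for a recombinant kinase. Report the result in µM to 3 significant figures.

0.828 µM

From v = Vmax[S]/(Km+[S]), Km = [S](Vmax − v)/v.
Km = 0.220 × (2.13 − 0.447) / 0.447 = 0.3703/0.447 = 0.828 µM.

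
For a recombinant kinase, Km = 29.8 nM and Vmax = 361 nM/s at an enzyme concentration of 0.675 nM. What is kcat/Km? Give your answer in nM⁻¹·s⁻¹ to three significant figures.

kcat = Vmax/[E]total = 361/0.675 = 535 s⁻¹.
kcat/Km = 535/29.8 = 17.9 nM⁻¹·s⁻¹.

17.9 nM⁻¹·s⁻¹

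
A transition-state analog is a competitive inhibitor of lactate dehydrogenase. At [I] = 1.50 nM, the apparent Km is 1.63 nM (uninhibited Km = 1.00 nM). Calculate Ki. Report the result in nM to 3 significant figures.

2.38 nM

Competitive: Km,app = α·Km with α = 1 + [I]/Ki.
α = Km,app/Km = 1.63/1.00 = 1.630.
Ki = [I]/(α − 1) = 1.50/0.6300 = 2.38 nM.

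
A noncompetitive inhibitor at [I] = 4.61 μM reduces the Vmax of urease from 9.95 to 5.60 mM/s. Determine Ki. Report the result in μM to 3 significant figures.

5.93 μM

Noncompetitive: Vmax,app = Vmax/α with α = 1 + [I]/Ki.
α = Vmax/Vmax,app = 9.95/5.60 = 1.777.
Ki = [I]/(α − 1) = 4.61/0.7768 = 5.93 μM.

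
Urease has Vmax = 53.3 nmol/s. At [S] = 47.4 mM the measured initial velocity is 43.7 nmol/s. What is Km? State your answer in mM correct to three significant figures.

v/Vmax = 43.7/53.3 = 0.8199 = [S]/(Km+[S]).
So Km + [S] = [S]/0.8199 = 57.81 mM, giving Km = 57.81 − 47.4 = 10.4 mM.

10.4 mM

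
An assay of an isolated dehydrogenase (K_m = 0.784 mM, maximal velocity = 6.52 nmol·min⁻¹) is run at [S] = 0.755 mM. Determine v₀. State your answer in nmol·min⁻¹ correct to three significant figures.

3.20 nmol·min⁻¹

v = Vmax·[S]/(Km + [S]) = 6.52 × 0.755 / (0.784 + 0.755)
  = 4.923 / 1.539 = 3.20 nmol·min⁻¹.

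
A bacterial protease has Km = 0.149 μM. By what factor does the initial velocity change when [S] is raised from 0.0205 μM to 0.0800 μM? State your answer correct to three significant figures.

2.89

Since Vmax cancels, v₂/v₁ = [S]₂(Km+[S]₁) / [S]₁(Km+[S]₂).
= 0.0800×(0.149+0.0205) / (0.0205×(0.149+0.0800)) = 0.01356/0.004694 = 2.89.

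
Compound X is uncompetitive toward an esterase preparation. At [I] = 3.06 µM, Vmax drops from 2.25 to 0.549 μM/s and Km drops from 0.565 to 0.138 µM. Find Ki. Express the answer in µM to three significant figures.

Uncompetitive: Vmax,app = Vmax/α (and Km,app = Km/α) with α = 1 + [I]/Ki.
α = Vmax/Vmax,app = 2.25/0.549 = 4.098.
Since α = 1 + [I]/Ki, [I]/Ki = 4.098 − 1 = 3.098 and Ki = 3.06/3.098 = 0.988 µM.

0.988 µM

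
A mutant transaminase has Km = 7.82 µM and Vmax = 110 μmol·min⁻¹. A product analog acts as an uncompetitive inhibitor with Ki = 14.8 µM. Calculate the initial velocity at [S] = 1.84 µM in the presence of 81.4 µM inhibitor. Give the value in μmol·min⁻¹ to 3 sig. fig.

10.2 μmol·min⁻¹

With α = 1 + [I]/Ki = 1 + 81.4/14.8 = 6.500, the uncompetitive rate law is v = (Vmax/α)·[S] / (Km/α + [S]).
v = (110/6.500)×1.84 / (7.82/6.500 + 1.84) = 31.14/3.043 = 10.2 μmol·min⁻¹.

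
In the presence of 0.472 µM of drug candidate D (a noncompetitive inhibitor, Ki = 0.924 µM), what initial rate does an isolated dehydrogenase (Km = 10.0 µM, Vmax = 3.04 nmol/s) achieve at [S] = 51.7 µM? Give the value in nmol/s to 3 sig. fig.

1.69 nmol/s

α = 1 + [I]/Ki = 1 + 0.472/0.924 = 1.511.
For a noncompetitive inhibitor, Vmax is reduced to Vmax/α while Km is unchanged: Km,app = 10.0 µM, Vmax,app = 2.01 nmol/s.
v = Vmax,app·[S]/(Km,app + [S]) = 2.01 × 51.7/(10.0 + 51.7) = 1.69 nmol/s.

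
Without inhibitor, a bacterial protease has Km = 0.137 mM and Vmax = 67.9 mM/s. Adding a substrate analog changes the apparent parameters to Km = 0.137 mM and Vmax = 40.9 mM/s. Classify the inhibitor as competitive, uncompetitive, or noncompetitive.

Vmax decreases (67.9 → 40.9 mM/s) while Km is unchanged — pure noncompetitive inhibition.

noncompetitive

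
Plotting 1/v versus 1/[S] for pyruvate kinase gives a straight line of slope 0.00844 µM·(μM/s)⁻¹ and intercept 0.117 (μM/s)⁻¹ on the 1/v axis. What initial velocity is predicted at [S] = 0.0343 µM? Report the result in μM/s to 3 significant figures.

2.75 μM/s

The y-intercept is 1/Vmax, so Vmax = 1/0.117 = 8.55 μM/s.
The slope is Km/Vmax, so Km = 0.00844 × 8.55 = 0.0721 µM.
Then v = 8.55 × 0.0343/(0.0721 + 0.0343) = 2.75 μM/s.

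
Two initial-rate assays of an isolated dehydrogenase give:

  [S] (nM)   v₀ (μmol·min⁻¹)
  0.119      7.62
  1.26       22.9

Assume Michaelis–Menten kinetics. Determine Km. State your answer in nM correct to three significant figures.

0.333 nM

In reciprocal form, 1/v = (Km/Vmax)·(1/[S]) + 1/Vmax. The two points give (1/[S], 1/v) = (8.403, 0.1312) and (0.7937, 0.04367).
Slope = (0.1312 − 0.04367)/(8.403 − 0.7937) = 0.01151; intercept = 0.1312 − 0.01151×8.403 = 0.03454.
Vmax = 1/intercept = 29.0 μmol·min⁻¹; Km = slope × Vmax = 0.01151 × 29.0 = 0.333 nM.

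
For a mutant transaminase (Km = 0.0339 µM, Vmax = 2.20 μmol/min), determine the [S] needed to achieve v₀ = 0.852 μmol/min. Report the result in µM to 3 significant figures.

Rearranging v = Vmax[S]/(Km+[S]) gives [S] = Km·v/(Vmax − v).
[S] = 0.0339 × 0.852 / (2.20 − 0.852) = 0.02888/1.348 = 0.0214 µM.

0.0214 µM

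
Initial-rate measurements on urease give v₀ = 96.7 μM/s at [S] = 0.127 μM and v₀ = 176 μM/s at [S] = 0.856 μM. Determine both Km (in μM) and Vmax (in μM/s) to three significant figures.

Km = 0.143 μM; Vmax = 205 μM/s

From v = Vmax[S]/(Km+[S]), each point gives Vmax = v(Km+[S])/[S].
Equating: 96.7(Km+0.127)/0.127 = 176(Km+0.856)/0.856.
761.4·Km + 96.7 = 205.6·Km + 176, so (761.4 − 205.6)·Km = 176 − 96.7.
Km = 79.30/555.8 = 0.143 μM; then Vmax = 96.7(0.143+0.127)/0.127 = 205 μM/s.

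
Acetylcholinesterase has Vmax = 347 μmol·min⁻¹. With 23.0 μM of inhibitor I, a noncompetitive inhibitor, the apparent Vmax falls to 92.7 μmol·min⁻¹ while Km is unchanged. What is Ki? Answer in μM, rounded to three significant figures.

8.38 μM

Noncompetitive: Vmax,app = Vmax/α with α = 1 + [I]/Ki.
α = Vmax/Vmax,app = 347/92.7 = 3.743.
Ki = [I]/(α − 1) = 23.0/2.743 = 8.38 μM.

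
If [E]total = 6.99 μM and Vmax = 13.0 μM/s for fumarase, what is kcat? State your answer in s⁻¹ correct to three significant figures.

1.86 s⁻¹

kcat = Vmax/[E]total = 13.0 μM/s / 6.99 μM = 1.86 s⁻¹.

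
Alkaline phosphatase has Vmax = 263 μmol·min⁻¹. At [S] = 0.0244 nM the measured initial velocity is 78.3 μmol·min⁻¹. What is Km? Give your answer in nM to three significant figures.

0.0576 nM

From v = Vmax[S]/(Km+[S]), Km = [S](Vmax − v)/v.
Km = 0.0244 × (263 − 78.3) / 78.3 = 4.507/78.3 = 0.0576 nM.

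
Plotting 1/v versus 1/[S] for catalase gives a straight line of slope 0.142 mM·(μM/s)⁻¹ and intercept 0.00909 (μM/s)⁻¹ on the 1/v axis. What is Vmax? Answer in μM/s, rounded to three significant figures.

110 μM/s

The y-intercept of a Lineweaver–Burk plot equals 1/Vmax, so Vmax = 1/0.00909 = 110 μM/s.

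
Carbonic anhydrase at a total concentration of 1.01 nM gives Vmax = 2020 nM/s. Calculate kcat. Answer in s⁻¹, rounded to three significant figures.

2000 s⁻¹

kcat = Vmax/[E]total = 2020 nM/s / 1.01 nM = 2000 s⁻¹.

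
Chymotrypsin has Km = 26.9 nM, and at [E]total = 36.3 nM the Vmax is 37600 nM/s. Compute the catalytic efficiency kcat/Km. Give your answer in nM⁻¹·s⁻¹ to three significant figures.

38.5 nM⁻¹·s⁻¹

kcat = Vmax/[E]total = 37600/36.3 = 1040 s⁻¹.
kcat/Km = 1040/26.9 = 38.5 nM⁻¹·s⁻¹.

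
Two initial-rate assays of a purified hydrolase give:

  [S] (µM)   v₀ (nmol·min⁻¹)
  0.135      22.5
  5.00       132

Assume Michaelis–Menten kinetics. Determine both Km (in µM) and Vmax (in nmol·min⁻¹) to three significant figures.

Km = 0.781 µM; Vmax = 153 nmol·min⁻¹

In reciprocal form, 1/v = (Km/Vmax)·(1/[S]) + 1/Vmax. The two points give (1/[S], 1/v) = (7.407, 0.04444) and (0.2000, 0.007576).
Slope = (0.04444 − 0.007576)/(7.407 − 0.2000) = 0.005115; intercept = 0.04444 − 0.005115×7.407 = 0.006553.
Vmax = 1/intercept = 153 nmol·min⁻¹; Km = slope × Vmax = 0.005115 × 153 = 0.781 µM.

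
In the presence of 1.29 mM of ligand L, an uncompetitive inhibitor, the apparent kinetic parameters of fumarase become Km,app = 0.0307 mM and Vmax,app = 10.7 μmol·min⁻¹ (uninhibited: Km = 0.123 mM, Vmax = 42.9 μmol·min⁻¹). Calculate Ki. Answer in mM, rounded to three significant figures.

Uncompetitive: Vmax,app = Vmax/α (and Km,app = Km/α) with α = 1 + [I]/Ki.
α = Vmax/Vmax,app = 42.9/10.7 = 4.009.
Ki = [I]/(α − 1) = 1.29/3.009 = 0.429 mM.

0.429 mM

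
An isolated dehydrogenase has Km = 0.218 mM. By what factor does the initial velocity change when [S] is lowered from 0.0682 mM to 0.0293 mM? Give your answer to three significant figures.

0.497

Since Vmax cancels, v₂/v₁ = [S]₂(Km+[S]₁) / [S]₁(Km+[S]₂).
= 0.0293×(0.218+0.0682) / (0.0682×(0.218+0.0293)) = 0.008386/0.01687 = 0.497.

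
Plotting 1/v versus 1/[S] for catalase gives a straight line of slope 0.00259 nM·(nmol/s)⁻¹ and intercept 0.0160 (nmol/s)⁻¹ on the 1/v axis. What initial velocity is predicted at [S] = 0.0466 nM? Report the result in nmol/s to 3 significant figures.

14.0 nmol/s

The y-intercept is 1/Vmax, so Vmax = 1/0.0160 = 62.5 nmol/s.
The slope is Km/Vmax, so Km = 0.00259 × 62.5 = 0.162 nM.
Then v = 62.5 × 0.0466/(0.162 + 0.0466) = 14.0 nmol/s.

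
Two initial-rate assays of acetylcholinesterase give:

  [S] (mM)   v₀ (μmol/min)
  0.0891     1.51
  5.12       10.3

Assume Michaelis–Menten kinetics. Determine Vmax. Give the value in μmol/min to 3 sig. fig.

11.5 μmol/min

In reciprocal form, 1/v = (Km/Vmax)·(1/[S]) + 1/Vmax. The two points give (1/[S], 1/v) = (11.22, 0.6623) and (0.1953, 0.09709).
Slope = (0.6623 − 0.09709)/(11.22 − 0.1953) = 0.05125; intercept = 0.6623 − 0.05125×11.22 = 0.08708.
Vmax = 1/intercept = 11.5 μmol/min; Km = slope × Vmax = 0.05125 × 11.5 = 0.589 mM.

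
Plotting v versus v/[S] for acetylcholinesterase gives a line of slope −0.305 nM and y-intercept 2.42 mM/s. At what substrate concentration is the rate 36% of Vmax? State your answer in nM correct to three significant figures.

The Eadie–Hofstee slope gives Km = 0.305 nM (slope = −Km).
v/Vmax = [S]/(Km+[S]) = 0.36 ⇒ [S] = Km·0.36/(1−0.36) = 0.305 × 0.5625 = 0.172 nM.

0.172 nM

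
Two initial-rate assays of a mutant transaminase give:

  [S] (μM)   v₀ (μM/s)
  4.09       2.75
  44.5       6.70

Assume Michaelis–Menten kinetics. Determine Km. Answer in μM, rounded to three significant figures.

In reciprocal form, 1/v = (Km/Vmax)·(1/[S]) + 1/Vmax. The two points give (1/[S], 1/v) = (0.2445, 0.3636) and (0.02247, 0.1493).
Slope = (0.3636 − 0.1493)/(0.2445 − 0.02247) = 0.9656; intercept = 0.3636 − 0.9656×0.2445 = 0.1276.
Vmax = 1/intercept = 7.84 μM/s; Km = slope × Vmax = 0.9656 × 7.84 = 7.57 μM.

7.57 μM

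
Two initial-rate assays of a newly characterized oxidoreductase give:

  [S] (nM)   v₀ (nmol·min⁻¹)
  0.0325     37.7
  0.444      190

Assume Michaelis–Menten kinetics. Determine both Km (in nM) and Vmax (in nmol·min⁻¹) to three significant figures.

In reciprocal form, 1/v = (Km/Vmax)·(1/[S]) + 1/Vmax. The two points give (1/[S], 1/v) = (30.77, 0.02653) and (2.252, 0.005263).
Slope = (0.02653 − 0.005263)/(30.77 − 2.252) = 0.0007456; intercept = 0.02653 − 0.0007456×30.77 = 0.003584.
Vmax = 1/intercept = 279 nmol·min⁻¹; Km = slope × Vmax = 0.0007456 × 279 = 0.208 nM.

Km = 0.208 nM; Vmax = 279 nmol·min⁻¹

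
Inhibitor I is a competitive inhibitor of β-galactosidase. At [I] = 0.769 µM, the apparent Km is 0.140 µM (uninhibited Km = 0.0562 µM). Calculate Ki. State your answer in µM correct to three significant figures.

0.516 µM

Competitive: Km,app = α·Km with α = 1 + [I]/Ki.
α = Km,app/Km = 0.140/0.0562 = 2.491.
Ki = [I]/(α − 1) = 0.769/1.491 = 0.516 µM.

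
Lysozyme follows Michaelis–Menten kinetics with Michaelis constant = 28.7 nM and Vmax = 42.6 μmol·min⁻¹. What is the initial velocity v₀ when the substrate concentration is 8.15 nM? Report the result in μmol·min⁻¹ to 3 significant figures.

9.42 μmol·min⁻¹

v = Vmax·[S]/(Km + [S]) = 42.6 × 8.15 / (28.7 + 8.15)
  = 347.2 / 36.85 = 9.42 μmol·min⁻¹.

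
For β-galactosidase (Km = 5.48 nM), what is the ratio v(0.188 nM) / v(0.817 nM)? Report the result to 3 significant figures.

The fractional saturations are [S]/(Km+[S]) = 0.817/6.297 = 0.1297 and 0.188/5.668 = 0.03317.
v₂/v₁ is just their ratio: 0.03317/0.1297 = 0.256.

0.256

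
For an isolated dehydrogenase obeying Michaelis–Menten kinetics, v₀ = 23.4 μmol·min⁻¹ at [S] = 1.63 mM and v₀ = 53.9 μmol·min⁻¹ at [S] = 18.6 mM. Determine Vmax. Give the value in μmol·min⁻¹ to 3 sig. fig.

61.6 μmol·min⁻¹

From v = Vmax[S]/(Km+[S]), each point gives Vmax = v(Km+[S])/[S].
Equating: 23.4(Km+1.63)/1.63 = 53.9(Km+18.6)/18.6.
14.36·Km + 23.4 = 2.898·Km + 53.9, so (14.36 − 2.898)·Km = 53.9 − 23.4.
Km = 30.50/11.46 = 2.66 mM; then Vmax = 23.4(2.66+1.63)/1.63 = 61.6 μmol·min⁻¹.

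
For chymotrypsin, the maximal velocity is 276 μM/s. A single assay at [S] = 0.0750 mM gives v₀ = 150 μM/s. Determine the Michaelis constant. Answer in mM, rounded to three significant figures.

v/Vmax = 150/276 = 0.5435 = [S]/(Km+[S]).
So Km + [S] = [S]/0.5435 = 0.1380 mM, giving Km = 0.1380 − 0.0750 = 0.0630 mM.

0.0630 mM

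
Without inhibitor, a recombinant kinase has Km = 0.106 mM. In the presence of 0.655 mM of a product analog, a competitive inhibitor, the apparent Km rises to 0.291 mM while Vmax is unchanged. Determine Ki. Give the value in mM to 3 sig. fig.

0.375 mM

Competitive: Km,app = α·Km with α = 1 + [I]/Ki.
α = Km,app/Km = 0.291/0.106 = 2.745.
Ki = [I]/(α − 1) = 0.655/1.745 = 0.375 mM.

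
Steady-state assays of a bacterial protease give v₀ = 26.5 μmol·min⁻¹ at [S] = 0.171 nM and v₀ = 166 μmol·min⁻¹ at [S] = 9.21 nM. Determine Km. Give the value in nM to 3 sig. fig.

1.02 nM

In reciprocal form, 1/v = (Km/Vmax)·(1/[S]) + 1/Vmax. The two points give (1/[S], 1/v) = (5.848, 0.03774) and (0.1086, 0.006024).
Slope = (0.03774 − 0.006024)/(5.848 − 0.1086) = 0.005525; intercept = 0.03774 − 0.005525×5.848 = 0.005424.
Vmax = 1/intercept = 184 μmol·min⁻¹; Km = slope × Vmax = 0.005525 × 184 = 1.02 nM.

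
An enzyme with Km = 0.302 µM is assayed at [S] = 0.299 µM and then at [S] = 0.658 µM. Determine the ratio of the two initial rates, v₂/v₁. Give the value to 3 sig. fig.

The fractional saturations are [S]/(Km+[S]) = 0.299/0.6010 = 0.4975 and 0.658/0.9600 = 0.6854.
v₂/v₁ is just their ratio: 0.6854/0.4975 = 1.38.

1.38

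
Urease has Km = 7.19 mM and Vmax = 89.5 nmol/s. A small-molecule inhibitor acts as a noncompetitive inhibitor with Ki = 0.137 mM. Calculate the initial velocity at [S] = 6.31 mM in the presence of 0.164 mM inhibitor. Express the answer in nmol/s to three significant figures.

α = 1 + [I]/Ki = 1 + 0.164/0.137 = 2.197.
For a noncompetitive inhibitor, Vmax is reduced to Vmax/α while Km is unchanged: Km,app = 7.19 mM, Vmax,app = 40.7 nmol/s.
v = Vmax,app·[S]/(Km,app + [S]) = 40.7 × 6.31/(7.19 + 6.31) = 19.0 nmol/s.

19.0 nmol/s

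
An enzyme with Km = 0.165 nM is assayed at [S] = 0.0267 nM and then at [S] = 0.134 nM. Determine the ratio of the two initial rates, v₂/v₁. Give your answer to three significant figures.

The fractional saturations are [S]/(Km+[S]) = 0.0267/0.1917 = 0.1393 and 0.134/0.2990 = 0.4482.
v₂/v₁ is just their ratio: 0.4482/0.1393 = 3.22.

3.22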